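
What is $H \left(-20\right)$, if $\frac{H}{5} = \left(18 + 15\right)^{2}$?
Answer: $-108900$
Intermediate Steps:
$H = 5445$ ($H = 5 \left(18 + 15\right)^{2} = 5 \cdot 33^{2} = 5 \cdot 1089 = 5445$)
$H \left(-20\right) = 5445 \left(-20\right) = -108900$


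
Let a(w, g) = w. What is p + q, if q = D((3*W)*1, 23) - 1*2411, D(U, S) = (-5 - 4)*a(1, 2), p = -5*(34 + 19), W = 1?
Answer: -2685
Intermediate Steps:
p = -265 (p = -5*53 = -265)
D(U, S) = -9 (D(U, S) = (-5 - 4)*1 = -9*1 = -9)
q = -2420 (q = -9 - 1*2411 = -9 - 2411 = -2420)
p + q = -265 - 2420 = -2685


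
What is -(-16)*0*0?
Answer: 0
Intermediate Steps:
-(-16)*0*0 = -8*0*0 = 0*0 = 0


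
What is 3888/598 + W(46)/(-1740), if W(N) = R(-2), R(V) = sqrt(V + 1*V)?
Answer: 1944/299 - I/870 ≈ 6.5017 - 0.0011494*I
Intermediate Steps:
R(V) = sqrt(2)*sqrt(V) (R(V) = sqrt(V + V) = sqrt(2*V) = sqrt(2)*sqrt(V))
W(N) = 2*I (W(N) = sqrt(2)*sqrt(-2) = sqrt(2)*(I*sqrt(2)) = 2*I)
3888/598 + W(46)/(-1740) = 3888/598 + (2*I)/(-1740) = 3888*(1/598) + (2*I)*(-1/1740) = 1944/299 - I/870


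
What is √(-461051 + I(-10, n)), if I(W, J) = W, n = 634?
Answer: 3*I*√51229 ≈ 679.01*I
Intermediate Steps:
√(-461051 + I(-10, n)) = √(-461051 - 10) = √(-461061) = 3*I*√51229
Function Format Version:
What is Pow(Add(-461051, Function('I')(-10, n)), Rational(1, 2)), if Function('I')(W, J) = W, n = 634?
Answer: Mul(3, I, Pow(51229, Rational(1, 2))) ≈ Mul(679.01, I)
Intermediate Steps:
Pow(Add(-461051, Function('I')(-10, n)), Rational(1, 2)) = Pow(Add(-461051, -10), Rational(1, 2)) = Pow(-461061, Rational(1, 2)) = Mul(3, I, Pow(51229, Rational(1, 2)))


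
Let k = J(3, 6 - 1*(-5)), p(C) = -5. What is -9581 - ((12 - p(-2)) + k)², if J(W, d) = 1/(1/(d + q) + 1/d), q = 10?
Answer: -10411569/1024 ≈ -10168.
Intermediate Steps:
J(W, d) = 1/(1/d + 1/(10 + d)) (J(W, d) = 1/(1/(d + 10) + 1/d) = 1/(1/(10 + d) + 1/d) = 1/(1/d + 1/(10 + d)))
k = 231/32 (k = (6 - 1*(-5))*(10 + (6 - 1*(-5)))/(2*(5 + (6 - 1*(-5)))) = (6 + 5)*(10 + (6 + 5))/(2*(5 + (6 + 5))) = (½)*11*(10 + 11)/(5 + 11) = (½)*11*21/16 = (½)*11*(1/16)*21 = 231/32 ≈ 7.2188)
-9581 - ((12 - p(-2)) + k)² = -9581 - ((12 - 1*(-5)) + 231/32)² = -9581 - ((12 + 5) + 231/32)² = -9581 - (17 + 231/32)² = -9581 - (775/32)² = -9581 - 1*600625/1024 = -9581 - 600625/1024 = -10411569/1024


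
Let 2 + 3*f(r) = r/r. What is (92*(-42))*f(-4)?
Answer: 1288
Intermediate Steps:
f(r) = -1/3 (f(r) = -2/3 + (r/r)/3 = -2/3 + (1/3)*1 = -2/3 + 1/3 = -1/3)
(92*(-42))*f(-4) = (92*(-42))*(-1/3) = -3864*(-1/3) = 1288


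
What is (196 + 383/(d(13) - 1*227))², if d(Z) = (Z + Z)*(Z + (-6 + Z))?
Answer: 3342111721/85849 ≈ 38930.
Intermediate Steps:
d(Z) = 2*Z*(-6 + 2*Z) (d(Z) = (2*Z)*(-6 + 2*Z) = 2*Z*(-6 + 2*Z))
(196 + 383/(d(13) - 1*227))² = (196 + 383/(4*13*(-3 + 13) - 1*227))² = (196 + 383/(4*13*10 - 227))² = (196 + 383/(520 - 227))² = (196 + 383/293)² = (57811/293)² = 3342111721/85849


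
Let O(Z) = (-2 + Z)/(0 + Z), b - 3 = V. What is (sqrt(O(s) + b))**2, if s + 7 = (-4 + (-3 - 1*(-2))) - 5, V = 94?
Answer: 1668/17 ≈ 98.118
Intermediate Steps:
b = 97 (b = 3 + 94 = 97)
s = -17 (s = -7 + ((-4 + (-3 - 1*(-2))) - 5) = -7 + ((-4 + (-3 + 2)) - 5) = -7 + ((-4 - 1) - 5) = -7 + (-5 - 5) = -7 - 10 = -17)
O(Z) = (-2 + Z)/Z
(sqrt(O(s) + b))**2 = (sqrt((-2 - 17)/(-17) + 97))**2 = (sqrt(-1/17*(-19) + 97))**2 = (sqrt(19/17 + 97))**2 = (sqrt(1668/17))**2 = (2*sqrt(7089)/17)**2 = 1668/17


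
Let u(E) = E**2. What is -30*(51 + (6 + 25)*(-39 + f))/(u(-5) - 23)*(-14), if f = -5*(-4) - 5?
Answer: -145530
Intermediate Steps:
f = 15 (f = 20 - 5 = 15)
-30*(51 + (6 + 25)*(-39 + f))/(u(-5) - 23)*(-14) = -30*(51 + (6 + 25)*(-39 + 15))/((-5)**2 - 23)*(-14) = -30*(51 + 31*(-24))/(25 - 23)*(-14) = -30*(51 - 744)/2*(-14) = -(-20790)/2*(-14) = -30*(-693/2)*(-14) = 10395*(-14) = -145530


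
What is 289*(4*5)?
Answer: 5780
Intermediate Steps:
289*(4*5) = 289*20 = 5780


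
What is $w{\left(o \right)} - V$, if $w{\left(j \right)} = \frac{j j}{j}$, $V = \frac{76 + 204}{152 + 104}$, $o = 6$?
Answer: $\frac{157}{32} \approx 4.9063$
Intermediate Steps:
$V = \frac{35}{32}$ ($V = \frac{280}{256} = 280 \cdot \frac{1}{256} = \frac{35}{32} \approx 1.0938$)
$w{\left(j \right)} = j$ ($w{\left(j \right)} = \frac{j^{2}}{j} = j$)
$w{\left(o \right)} - V = 6 - \frac{35}{32} = \frac{157}{32}$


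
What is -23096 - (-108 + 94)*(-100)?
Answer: -24496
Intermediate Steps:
-23096 - (-108 + 94)*(-100) = -23096 - (-14)*(-100) = -23096 - 1*1400 = -23096 - 1400 = -24496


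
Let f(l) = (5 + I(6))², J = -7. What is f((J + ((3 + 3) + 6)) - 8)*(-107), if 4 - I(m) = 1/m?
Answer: -300563/36 ≈ -8349.0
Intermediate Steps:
I(m) = 4 - 1/m
f(l) = 2809/36 (f(l) = (5 + (4 - 1/6))² = (5 + (4 - 1*⅙))² = (5 + (4 - ⅙))² = (5 + 23/6)² = (53/6)² = 2809/36)
f((J + ((3 + 3) + 6)) - 8)*(-107) = (2809/36)*(-107) = -300563/36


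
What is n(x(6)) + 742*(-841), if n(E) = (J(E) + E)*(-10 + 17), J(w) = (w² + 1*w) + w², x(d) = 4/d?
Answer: -5616058/9 ≈ -6.2401e+5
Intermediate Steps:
J(w) = w + 2*w² (J(w) = (w² + w) + w² = (w + w²) + w² = w + 2*w²)
n(E) = 7*E + 7*E*(1 + 2*E) (n(E) = (E*(1 + 2*E) + E)*(-10 + 17) = (E + E*(1 + 2*E))*7 = 7*E + 7*E*(1 + 2*E))
n(x(6)) + 742*(-841) = 14*(4/6)*(1 + 4/6) + 742*(-841) = 14*(4*(⅙))*(1 + 4*(⅙)) - 624022 = 14*(⅔)*(1 + ⅔) - 624022 = 14*(⅔)*(5/3) - 624022 = 140/9 - 624022 = -5616058/9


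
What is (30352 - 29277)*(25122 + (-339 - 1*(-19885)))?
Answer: 48018100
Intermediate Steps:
(30352 - 29277)*(25122 + (-339 - 1*(-19885))) = 1075*(25122 + (-339 + 19885)) = 1075*(25122 + 19546) = 1075*44668 = 48018100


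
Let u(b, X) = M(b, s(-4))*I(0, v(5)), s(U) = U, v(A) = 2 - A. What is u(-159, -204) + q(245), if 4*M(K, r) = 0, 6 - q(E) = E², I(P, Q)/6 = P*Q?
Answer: -60019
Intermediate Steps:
I(P, Q) = 6*P*Q (I(P, Q) = 6*(P*Q) = 6*P*Q)
q(E) = 6 - E²
M(K, r) = 0 (M(K, r) = (¼)*0 = 0)
u(b, X) = 0 (u(b, X) = 0*(6*0*(2 - 1*5)) = 0*(6*0*(2 - 5)) = 0*(6*0*(-3)) = 0*0 = 0)
u(-159, -204) + q(245) = 0 + (6 - 1*245²) = 0 + (6 - 1*60025) = 0 + (6 - 60025) = 0 - 60019 = -60019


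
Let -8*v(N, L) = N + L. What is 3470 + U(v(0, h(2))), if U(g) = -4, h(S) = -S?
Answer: 3466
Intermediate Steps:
v(N, L) = -L/8 - N/8 (v(N, L) = -(N + L)/8 = -(L + N)/8 = -L/8 - N/8)
3470 + U(v(0, h(2))) = 3470 - 4 = 3466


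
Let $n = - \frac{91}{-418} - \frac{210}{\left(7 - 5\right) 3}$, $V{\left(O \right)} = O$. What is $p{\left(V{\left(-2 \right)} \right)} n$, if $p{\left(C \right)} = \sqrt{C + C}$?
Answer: $- \frac{14539 i}{209} \approx - 69.565 i$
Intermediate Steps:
$p{\left(C \right)} = \sqrt{2} \sqrt{C}$ ($p{\left(C \right)} = \sqrt{2 C} = \sqrt{2} \sqrt{C}$)
$n = - \frac{14539}{418}$ ($n = \left(-91\right) \left(- \frac{1}{418}\right) - \frac{210}{2 \cdot 3} = \frac{91}{418} - \frac{210}{6} = \frac{91}{418} - 35 = - \frac{14539}{418} \approx -34.782$)
$p{\left(V{\left(-2 \right)} \right)} n = \sqrt{2} \sqrt{-2} \left(- \frac{14539}{418}\right) = \sqrt{2} i \sqrt{2} \left(- \frac{14539}{418}\right) = 2 i \left(- \frac{14539}{418}\right) = - \frac{14539 i}{209}$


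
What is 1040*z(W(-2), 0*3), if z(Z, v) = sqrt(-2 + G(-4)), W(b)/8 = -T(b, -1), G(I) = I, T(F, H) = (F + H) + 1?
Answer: 1040*I*sqrt(6) ≈ 2547.5*I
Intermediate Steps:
T(F, H) = 1 + F + H
W(b) = -8*b (W(b) = 8*(-(1 + b - 1)) = 8*(-b) = -8*b)
z(Z, v) = I*sqrt(6) (z(Z, v) = sqrt(-2 - 4) = sqrt(-6) = I*sqrt(6))
1040*z(W(-2), 0*3) = 1040*(I*sqrt(6)) = 1040*I*sqrt(6)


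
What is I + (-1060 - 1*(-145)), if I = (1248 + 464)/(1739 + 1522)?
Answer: -2982103/3261 ≈ -914.47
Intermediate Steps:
I = 1712/3261 ≈ 0.52499
I + (-1060 - 1*(-145)) = 1712/3261 + (-1060 - 1*(-145)) = 1712/3261 + (-1060 + 145) = 1712/3261 - 915 = -2982103/3261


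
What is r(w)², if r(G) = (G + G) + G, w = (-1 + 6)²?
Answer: 5625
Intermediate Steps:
w = 25 (w = 5² = 25)
r(G) = 3*G (r(G) = 2*G + G = 3*G)
r(w)² = (3*25)² = 75² = 5625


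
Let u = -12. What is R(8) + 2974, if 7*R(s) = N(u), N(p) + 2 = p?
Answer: 2972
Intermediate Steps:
N(p) = -2 + p
R(s) = -2 (R(s) = (-2 - 12)/7 = (⅐)*(-14) = -2)
R(8) + 2974 = -2 + 2974 = 2972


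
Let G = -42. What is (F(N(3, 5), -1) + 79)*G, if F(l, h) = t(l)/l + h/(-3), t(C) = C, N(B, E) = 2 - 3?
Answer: -3374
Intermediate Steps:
N(B, E) = -1
F(l, h) = 1 - h/3 (F(l, h) = l/l + h/(-3) = 1 + h*(-⅓) = 1 - h/3)
(F(N(3, 5), -1) + 79)*G = ((1 - ⅓*(-1)) + 79)*(-42) = ((1 + ⅓) + 79)*(-42) = (4/3 + 79)*(-42) = (241/3)*(-42) = -3374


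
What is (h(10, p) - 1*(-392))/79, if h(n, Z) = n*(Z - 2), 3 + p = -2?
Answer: 322/79 ≈ 4.0760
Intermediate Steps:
p = -5 (p = -3 - 2 = -5)
h(n, Z) = n*(-2 + Z)
(h(10, p) - 1*(-392))/79 = (10*(-2 - 5) - 1*(-392))/79 = (10*(-7) + 392)*(1/79) = (-70 + 392)*(1/79) = 322*(1/79) = 322/79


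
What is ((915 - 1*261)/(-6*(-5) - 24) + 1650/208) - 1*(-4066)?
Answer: 435025/104 ≈ 4182.9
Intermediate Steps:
((915 - 1*261)/(-6*(-5) - 24) + 1650/208) - 1*(-4066) = ((915 - 261)/(30 - 24) + 1650*(1/208)) + 4066 = (654/6 + 825/104) + 4066 = (654*(⅙) + 825/104) + 4066 = (109 + 825/104) + 4066 = 12161/104 + 4066 = 435025/104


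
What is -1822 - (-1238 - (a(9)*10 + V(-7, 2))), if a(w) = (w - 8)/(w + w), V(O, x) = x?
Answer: -5233/9 ≈ -581.44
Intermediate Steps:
a(w) = (-8 + w)/(2*w) (a(w) = (-8 + w)/((2*w)) = (-8 + w)*(1/(2*w)) = (-8 + w)/(2*w))
-1822 - (-1238 - (a(9)*10 + V(-7, 2))) = -1822 - (-1238 - (((½)*(-8 + 9)/9)*10 + 2)) = -1822 - (-1238 - (((½)*(⅑)*1)*10 + 2)) = -1822 - (-1238 - ((1/18)*10 + 2)) = -1822 - (-1238 - (5/9 + 2)) = -1822 - (-1238 - 1*23/9) = -1822 - (-1238 - 23/9) = -1822 - 1*(-11165/9) = -1822 + 11165/9 = -5233/9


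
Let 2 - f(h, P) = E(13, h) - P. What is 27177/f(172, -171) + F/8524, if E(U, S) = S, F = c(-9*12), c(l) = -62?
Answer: -115838945/1453342 ≈ -79.705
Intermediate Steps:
F = -62
f(h, P) = 2 + P - h (f(h, P) = 2 - (h - P) = 2 + (P - h) = 2 + P - h)
27177/f(172, -171) + F/8524 = 27177/(2 - 171 - 1*172) - 62/8524 = 27177/(2 - 171 - 172) - 62*1/8524 = 27177/(-341) - 31/4262 = 27177*(-1/341) - 31/4262 = -27177/341 - 31/4262 = -115838945/1453342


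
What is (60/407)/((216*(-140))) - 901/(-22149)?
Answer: 2281459/56091112 ≈ 0.040674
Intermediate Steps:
(60/407)/((216*(-140))) - 901/(-22149) = (60*(1/407))/(-30240) - 901*(-1/22149) = (60/407)*(-1/30240) + 901/22149 = -1/205128 + 901/22149 = 2281459/56091112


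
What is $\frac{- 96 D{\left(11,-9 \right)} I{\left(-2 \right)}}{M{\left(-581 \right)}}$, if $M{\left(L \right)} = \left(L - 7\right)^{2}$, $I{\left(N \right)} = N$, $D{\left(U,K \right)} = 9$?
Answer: $\frac{12}{2401} \approx 0.0049979$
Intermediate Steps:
$M{\left(L \right)} = \left(-7 + L\right)^{2}$
$\frac{- 96 D{\left(11,-9 \right)} I{\left(-2 \right)}}{M{\left(-581 \right)}} = \frac{\left(-96\right) 9 \left(-2\right)}{\left(-7 - 581\right)^{2}} = \frac{\left(-864\right) \left(-2\right)}{\left(-588\right)^{2}} = \frac{1728}{345744} = 1728 \cdot \frac{1}{345744} = \frac{12}{2401}$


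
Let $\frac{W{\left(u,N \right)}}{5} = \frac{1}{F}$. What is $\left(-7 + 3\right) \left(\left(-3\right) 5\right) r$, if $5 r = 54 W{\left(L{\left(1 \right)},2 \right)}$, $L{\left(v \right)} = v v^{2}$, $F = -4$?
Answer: $-810$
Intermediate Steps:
$L{\left(v \right)} = v^{3}$
$W{\left(u,N \right)} = - \frac{5}{4}$ ($W{\left(u,N \right)} = \frac{5}{-4} = 5 \left(- \frac{1}{4}\right) = - \frac{5}{4}$)
$r = - \frac{27}{2}$ ($r = \frac{54 \left(- \frac{5}{4}\right)}{5} = \frac{1}{5} \left(- \frac{135}{2}\right) = - \frac{27}{2} \approx -13.5$)
$\left(-7 + 3\right) \left(\left(-3\right) 5\right) r = \left(-7 + 3\right) \left(\left(-3\right) 5\right) \left(- \frac{27}{2}\right) = \left(-4\right) \left(-15\right) \left(- \frac{27}{2}\right) = 60 \left(- \frac{27}{2}\right) = -810$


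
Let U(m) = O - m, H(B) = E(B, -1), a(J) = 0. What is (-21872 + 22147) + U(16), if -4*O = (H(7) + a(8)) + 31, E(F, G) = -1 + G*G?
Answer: 1005/4 ≈ 251.25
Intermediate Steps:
E(F, G) = -1 + G²
H(B) = 0 (H(B) = -1 + (-1)² = -1 + 1 = 0)
O = -31/4 (O = -((0 + 0) + 31)/4 = -(0 + 31)/4 = -¼*31 = -31/4 ≈ -7.7500)
U(m) = -31/4 - m
(-21872 + 22147) + U(16) = (-21872 + 22147) + (-31/4 - 1*16) = 275 + (-31/4 - 16) = 275 - 95/4 = 1005/4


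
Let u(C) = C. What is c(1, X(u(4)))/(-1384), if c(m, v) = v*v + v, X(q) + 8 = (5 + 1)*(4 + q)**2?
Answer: -17719/173 ≈ -102.42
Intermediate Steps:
X(q) = -8 + 6*(4 + q)**2 (X(q) = -8 + (5 + 1)*(4 + q)**2 = -8 + 6*(4 + q)**2)
c(m, v) = v + v**2 (c(m, v) = v**2 + v = v + v**2)
c(1, X(u(4)))/(-1384) = ((-8 + 6*(4 + 4)**2)*(1 + (-8 + 6*(4 + 4)**2)))/(-1384) = ((-8 + 6*8**2)*(1 + (-8 + 6*8**2)))*(-1/1384) = ((-8 + 6*64)*(1 + (-8 + 6*64)))*(-1/1384) = ((-8 + 384)*(1 + (-8 + 384)))*(-1/1384) = (376*(1 + 376))*(-1/1384) = (376*377)*(-1/1384) = 141752*(-1/1384) = -17719/173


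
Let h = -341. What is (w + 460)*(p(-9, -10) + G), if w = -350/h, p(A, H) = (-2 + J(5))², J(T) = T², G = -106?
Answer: 66499830/341 ≈ 1.9501e+5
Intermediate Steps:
p(A, H) = 529 (p(A, H) = (-2 + 5²)² = (-2 + 25)² = 23² = 529)
w = 350/341 (w = -350/(-341) = -350*(-1/341) = 350/341 ≈ 1.0264)
(w + 460)*(p(-9, -10) + G) = (350/341 + 460)*(529 - 106) = (157210/341)*423 = 66499830/341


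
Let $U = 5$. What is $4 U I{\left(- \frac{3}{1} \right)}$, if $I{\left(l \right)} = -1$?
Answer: $-20$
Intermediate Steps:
$4 U I{\left(- \frac{3}{1} \right)} = 4 \cdot 5 \left(-1\right) = 20 \left(-1\right) = -20$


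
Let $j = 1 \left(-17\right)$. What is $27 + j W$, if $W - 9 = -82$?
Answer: $1268$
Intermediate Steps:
$j = -17$
$W = -73$ ($W = 9 - 82 = -73$)
$27 + j W = 27 - -1241 = 27 + 1241 = 1268$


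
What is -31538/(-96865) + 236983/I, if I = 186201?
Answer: 28827765433/18036359865 ≈ 1.5983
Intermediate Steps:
-31538/(-96865) + 236983/I = -31538/(-96865) + 236983/186201 = -31538*(-1/96865) + 236983*(1/186201) = 31538/96865 + 236983/186201 = 28827765433/18036359865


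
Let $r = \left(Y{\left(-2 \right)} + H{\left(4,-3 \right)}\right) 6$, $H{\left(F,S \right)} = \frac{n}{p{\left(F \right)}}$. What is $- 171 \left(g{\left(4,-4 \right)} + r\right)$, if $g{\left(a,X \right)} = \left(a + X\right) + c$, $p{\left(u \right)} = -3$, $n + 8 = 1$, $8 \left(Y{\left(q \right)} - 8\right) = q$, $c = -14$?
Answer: $- \frac{15903}{2} \approx -7951.5$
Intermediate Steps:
$Y{\left(q \right)} = 8 + \frac{q}{8}$
$n = -7$ ($n = -8 + 1 = -7$)
$H{\left(F,S \right)} = \frac{7}{3}$ ($H{\left(F,S \right)} = - \frac{7}{-3} = \left(-7\right) \left(- \frac{1}{3}\right) = \frac{7}{3}$)
$g{\left(a,X \right)} = -14 + X + a$ ($g{\left(a,X \right)} = \left(a + X\right) - 14 = \left(X + a\right) - 14 = -14 + X + a$)
$r = \frac{121}{2}$ ($r = \left(\left(8 + \frac{1}{8} \left(-2\right)\right) + \frac{7}{3}\right) 6 = \left(\left(8 - \frac{1}{4}\right) + \frac{7}{3}\right) 6 = \left(\frac{31}{4} + \frac{7}{3}\right) 6 = \frac{121}{12} \cdot 6 = \frac{121}{2} \approx 60.5$)
$- 171 \left(g{\left(4,-4 \right)} + r\right) = - 171 \left(\left(-14 - 4 + 4\right) + \frac{121}{2}\right) = - 171 \left(-14 + \frac{121}{2}\right) = \left(-171\right) \frac{93}{2} = - \frac{15903}{2}$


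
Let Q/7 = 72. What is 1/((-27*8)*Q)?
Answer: -1/108864 ≈ -9.1858e-6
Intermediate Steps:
Q = 504 (Q = 7*72 = 504)
1/((-27*8)*Q) = 1/(-27*8*504) = 1/(-216*504) = 1/(-108864) = -1/108864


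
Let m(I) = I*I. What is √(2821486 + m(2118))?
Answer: √7307410 ≈ 2703.2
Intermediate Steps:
m(I) = I²
√(2821486 + m(2118)) = √(2821486 + 2118²) = √(2821486 + 4485924) = √7307410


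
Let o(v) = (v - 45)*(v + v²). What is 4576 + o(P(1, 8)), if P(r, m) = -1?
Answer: 4576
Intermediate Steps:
o(v) = (-45 + v)*(v + v²)
4576 + o(P(1, 8)) = 4576 - (-45 + (-1)² - 44*(-1)) = 4576 - (-45 + 1 + 44) = 4576 - 1*0 = 4576 + 0 = 4576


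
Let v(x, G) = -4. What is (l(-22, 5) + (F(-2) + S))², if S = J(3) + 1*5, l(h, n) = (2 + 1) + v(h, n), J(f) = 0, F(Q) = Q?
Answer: 4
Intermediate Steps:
l(h, n) = -1 (l(h, n) = (2 + 1) - 4 = 3 - 4 = -1)
S = 5 (S = 0 + 1*5 = 0 + 5 = 5)
(l(-22, 5) + (F(-2) + S))² = (-1 + (-2 + 5))² = (-1 + 3)² = 2² = 4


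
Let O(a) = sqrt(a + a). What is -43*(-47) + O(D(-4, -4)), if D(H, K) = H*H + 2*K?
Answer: 2025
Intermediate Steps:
D(H, K) = H**2 + 2*K
O(a) = sqrt(2)*sqrt(a) (O(a) = sqrt(2*a) = sqrt(2)*sqrt(a))
-43*(-47) + O(D(-4, -4)) = -43*(-47) + sqrt(2)*sqrt((-4)**2 + 2*(-4)) = 2021 + sqrt(2)*sqrt(16 - 8) = 2021 + sqrt(2)*sqrt(8) = 2021 + sqrt(2)*(2*sqrt(2)) = 2021 + 4 = 2025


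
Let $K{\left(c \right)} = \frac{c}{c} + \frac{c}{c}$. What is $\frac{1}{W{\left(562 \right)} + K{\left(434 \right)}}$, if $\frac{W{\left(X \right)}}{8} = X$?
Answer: $\frac{1}{4498} \approx 0.00022232$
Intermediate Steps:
$W{\left(X \right)} = 8 X$
$K{\left(c \right)} = 2$ ($K{\left(c \right)} = 1 + 1 = 2$)
$\frac{1}{W{\left(562 \right)} + K{\left(434 \right)}} = \frac{1}{8 \cdot 562 + 2} = \frac{1}{4496 + 2} = \frac{1}{4498}$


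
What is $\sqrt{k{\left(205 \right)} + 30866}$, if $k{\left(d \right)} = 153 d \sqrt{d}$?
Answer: $\sqrt{30866 + 31365 \sqrt{205}} \approx 692.78$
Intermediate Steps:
$k{\left(d \right)} = 153 d^{\frac{3}{2}}$
$\sqrt{k{\left(205 \right)} + 30866} = \sqrt{153 \cdot 205^{\frac{3}{2}} + 30866} = \sqrt{153 \cdot 205 \sqrt{205} + 30866} = \sqrt{31365 \sqrt{205} + 30866} = \sqrt{30866 + 31365 \sqrt{205}}$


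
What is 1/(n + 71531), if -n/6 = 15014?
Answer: -1/18553 ≈ -5.3900e-5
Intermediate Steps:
n = -90084 (n = -6*15014 = -90084)
1/(n + 71531) = 1/(-90084 + 71531) = 1/(-18553) = -1/18553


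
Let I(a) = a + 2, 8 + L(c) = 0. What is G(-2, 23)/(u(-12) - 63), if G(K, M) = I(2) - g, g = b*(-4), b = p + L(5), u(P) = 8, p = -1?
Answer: 32/55 ≈ 0.58182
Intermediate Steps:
L(c) = -8 (L(c) = -8 + 0 = -8)
I(a) = 2 + a
b = -9 (b = -1 - 8 = -9)
g = 36 (g = -9*(-4) = 36)
G(K, M) = -32 (G(K, M) = (2 + 2) - 1*36 = 4 - 36 = -32)
G(-2, 23)/(u(-12) - 63) = -32/(8 - 63) = -32/(-55) = -1/55*(-32) = 32/55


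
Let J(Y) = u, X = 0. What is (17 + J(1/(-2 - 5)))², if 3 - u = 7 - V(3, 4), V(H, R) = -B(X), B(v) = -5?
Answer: 324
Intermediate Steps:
V(H, R) = 5 (V(H, R) = -1*(-5) = 5)
u = 1 (u = 3 - (7 - 1*5) = 3 - (7 - 5) = 3 - 1*2 = 3 - 2 = 1)
J(Y) = 1
(17 + J(1/(-2 - 5)))² = (17 + 1)² = 18² = 324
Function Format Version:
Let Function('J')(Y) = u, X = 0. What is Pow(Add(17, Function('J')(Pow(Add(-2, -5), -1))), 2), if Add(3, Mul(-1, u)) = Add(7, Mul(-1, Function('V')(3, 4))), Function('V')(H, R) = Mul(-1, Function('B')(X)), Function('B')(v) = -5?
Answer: 324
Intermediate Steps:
Function('V')(H, R) = 5 (Function('V')(H, R) = Mul(-1, -5) = 5)
u = 1 (u = Add(3, Mul(-1, Add(7, Mul(-1, 5)))) = Add(3, Mul(-1, Add(7, -5))) = Add(3, Mul(-1, 2)) = Add(3, -2) = 1)
Function('J')(Y) = 1
Pow(Add(17, Function('J')(Pow(Add(-2, -5), -1))), 2) = Pow(Add(17, 1), 2) = Pow(18, 2) = 324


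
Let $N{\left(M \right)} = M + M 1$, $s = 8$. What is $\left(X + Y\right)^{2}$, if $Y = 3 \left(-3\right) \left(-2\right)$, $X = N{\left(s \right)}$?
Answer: $1156$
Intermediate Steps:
$N{\left(M \right)} = 2 M$ ($N{\left(M \right)} = M + M = 2 M$)
$X = 16$ ($X = 2 \cdot 8 = 16$)
$Y = 18$ ($Y = \left(-9\right) \left(-2\right) = 18$)
$\left(X + Y\right)^{2} = \left(16 + 18\right)^{2} = 34^{2} = 1156$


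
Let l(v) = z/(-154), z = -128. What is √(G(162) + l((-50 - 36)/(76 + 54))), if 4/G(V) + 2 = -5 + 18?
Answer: 2*√1771/77 ≈ 1.0931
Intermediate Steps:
l(v) = 64/77 (l(v) = -128/(-154) = -128*(-1/154) = 64/77)
G(V) = 4/11 (G(V) = 4/(-2 + (-5 + 18)) = 4/(-2 + 13) = 4/11)
√(G(162) + l((-50 - 36)/(76 + 54))) = √(4/11 + 64/77) = √(92/77) = 2*√1771/77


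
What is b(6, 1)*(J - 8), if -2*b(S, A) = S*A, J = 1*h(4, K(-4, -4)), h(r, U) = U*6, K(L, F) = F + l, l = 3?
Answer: 42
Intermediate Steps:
K(L, F) = 3 + F (K(L, F) = F + 3 = 3 + F)
h(r, U) = 6*U
J = -6 (J = 1*(6*(3 - 4)) = 1*(6*(-1)) = 1*(-6) = -6)
b(S, A) = -A*S/2 (b(S, A) = -S*A/2 = -A*S/2)
b(6, 1)*(J - 8) = (-½*1*6)*(-6 - 8) = -3*(-14) = 42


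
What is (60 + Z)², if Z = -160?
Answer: 10000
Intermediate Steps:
(60 + Z)² = (60 - 160)² = (-100)² = 10000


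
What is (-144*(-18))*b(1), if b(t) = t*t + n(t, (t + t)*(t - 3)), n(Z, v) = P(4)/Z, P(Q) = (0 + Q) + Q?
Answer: 23328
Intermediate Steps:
P(Q) = 2*Q (P(Q) = Q + Q = 2*Q)
n(Z, v) = 8/Z (n(Z, v) = (2*4)/Z = 8/Z)
b(t) = t² + 8/t (b(t) = t*t + 8/t = t² + 8/t)
(-144*(-18))*b(1) = (-144*(-18))*((8 + 1³)/1) = 2592*(1*(8 + 1)) = 2592*(1*9) = 2592*9 = 23328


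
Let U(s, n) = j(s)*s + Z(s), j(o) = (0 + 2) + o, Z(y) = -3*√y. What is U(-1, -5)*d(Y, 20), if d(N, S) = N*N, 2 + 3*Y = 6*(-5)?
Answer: -1024/9 - 1024*I/3 ≈ -113.78 - 341.33*I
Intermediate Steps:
Y = -32/3 (Y = -⅔ + (6*(-5))/3 = -⅔ + (⅓)*(-30) = -⅔ - 10 = -32/3 ≈ -10.667)
d(N, S) = N²
j(o) = 2 + o
U(s, n) = -3*√s + s*(2 + s) (U(s, n) = (2 + s)*s - 3*√s = s*(2 + s) - 3*√s = -3*√s + s*(2 + s))
U(-1, -5)*d(Y, 20) = (-3*I - (2 - 1))*(-32/3)² = (-3*I - 1*1)*(1024/9) = (-3*I - 1)*(1024/9) = (-1 - 3*I)*(1024/9) = -1024/9 - 1024*I/3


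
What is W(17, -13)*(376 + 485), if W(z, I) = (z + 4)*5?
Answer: 90405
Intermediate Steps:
W(z, I) = 20 + 5*z (W(z, I) = (4 + z)*5 = 20 + 5*z)
W(17, -13)*(376 + 485) = (20 + 5*17)*(376 + 485) = (20 + 85)*861 = 105*861 = 90405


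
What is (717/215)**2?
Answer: 514089/46225 ≈ 11.121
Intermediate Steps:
(717/215)**2 = 514089/46225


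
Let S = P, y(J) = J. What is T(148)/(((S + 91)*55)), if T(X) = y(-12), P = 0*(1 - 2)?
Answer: -12/5005 ≈ -0.0023976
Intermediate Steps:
P = 0 (P = 0*(-1) = 0)
T(X) = -12
S = 0
T(148)/(((S + 91)*55)) = -12*1/(55*(0 + 91)) = -12/(91*55) = -12/5005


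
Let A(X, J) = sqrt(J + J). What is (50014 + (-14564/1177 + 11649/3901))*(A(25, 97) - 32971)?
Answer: -688179786179707/417407 + 20872275217*sqrt(194)/417407 ≈ -1.6480e+9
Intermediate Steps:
A(X, J) = sqrt(2)*sqrt(J) (A(X, J) = sqrt(2*J) = sqrt(2)*sqrt(J))
(50014 + (-14564/1177 + 11649/3901))*(A(25, 97) - 32971) = (50014 + (-14564/1177 + 11649/3901))*(sqrt(2)*sqrt(97) - 32971) = (50014 + (-14564*1/1177 + 11649*(1/3901)))*(sqrt(194) - 32971) = (50014 + (-1324/107 + 11649/3901))*(-32971 + sqrt(194)) = (50014 - 3918481/417407)*(-32971 + sqrt(194)) = 20872275217*(-32971 + sqrt(194))/417407 = -688179786179707/417407 + 20872275217*sqrt(194)/417407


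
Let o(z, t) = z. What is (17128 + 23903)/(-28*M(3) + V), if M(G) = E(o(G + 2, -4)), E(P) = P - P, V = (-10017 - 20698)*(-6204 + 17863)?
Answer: -41031/358106185 ≈ -0.00011458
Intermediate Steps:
V = -358106185 (V = -30715*11659 = -358106185)
E(P) = 0
M(G) = 0
(17128 + 23903)/(-28*M(3) + V) = (17128 + 23903)/(-28*0 - 358106185) = 41031/(0 - 358106185) = 41031/(-358106185) = 41031*(-1/358106185) = -41031/358106185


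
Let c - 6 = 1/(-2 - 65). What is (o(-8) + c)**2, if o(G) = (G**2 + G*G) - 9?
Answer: 70123876/4489 ≈ 15621.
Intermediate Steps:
c = 401/67 (c = 6 + 1/(-2 - 65) = 6 + 1/(-67) = 6 - 1/67 = 401/67 ≈ 5.9851)
o(G) = -9 + 2*G**2 (o(G) = (G**2 + G**2) - 9 = 2*G**2 - 9 = -9 + 2*G**2)
(o(-8) + c)**2 = ((-9 + 2*(-8)**2) + 401/67)**2 = ((-9 + 2*64) + 401/67)**2 = ((-9 + 128) + 401/67)**2 = (119 + 401/67)**2 = (8374/67)**2 = 70123876/4489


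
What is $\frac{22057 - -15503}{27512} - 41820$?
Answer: $- \frac{143814285}{3439} \approx -41819.0$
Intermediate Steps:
$\frac{22057 - -15503}{27512} - 41820 = \left(22057 + 15503\right) \frac{1}{27512} - 41820 = 37560 \cdot \frac{1}{27512} - 41820 = \frac{4695}{3439} - 41820 = - \frac{143814285}{3439}$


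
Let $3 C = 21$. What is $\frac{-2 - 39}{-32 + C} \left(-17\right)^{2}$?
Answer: $\frac{11849}{25} \approx 473.96$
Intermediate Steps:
$C = 7$ ($C = \frac{1}{3} \cdot 21 = 7$)
$\frac{-2 - 39}{-32 + C} \left(-17\right)^{2} = \frac{-2 - 39}{-32 + 7} \left(-17\right)^{2} = - \frac{41}{-25} \cdot 289 = \left(-41\right) \left(- \frac{1}{25}\right) 289 = \frac{41}{25} \cdot 289 = \frac{11849}{25}$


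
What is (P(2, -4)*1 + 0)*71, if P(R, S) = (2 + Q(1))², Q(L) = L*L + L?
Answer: 1136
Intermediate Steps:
Q(L) = L + L² (Q(L) = L² + L = L + L²)
P(R, S) = 16 (P(R, S) = (2 + 1*(1 + 1))² = (2 + 1*2)² = (2 + 2)² = 4² = 16)
(P(2, -4)*1 + 0)*71 = (16*1 + 0)*71 = (16 + 0)*71 = 16*71 = 1136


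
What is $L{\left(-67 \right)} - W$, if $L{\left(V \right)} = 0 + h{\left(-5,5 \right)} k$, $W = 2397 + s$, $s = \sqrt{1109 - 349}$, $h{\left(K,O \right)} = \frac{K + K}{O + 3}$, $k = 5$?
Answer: $- \frac{9613}{4} - 2 \sqrt{190} \approx -2430.8$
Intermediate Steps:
$h{\left(K,O \right)} = \frac{2 K}{3 + O}$
$s = 2 \sqrt{190}$ ($s = \sqrt{760} = 2 \sqrt{190} \approx 27.568$)
$W = 2397 + 2 \sqrt{190} \approx 2424.6$
$L{\left(V \right)} = - \frac{25}{4}$ ($L{\left(V \right)} = 0 + 2 \left(-5\right) \frac{1}{3 + 5} \cdot 5 = 0 + 2 \left(-5\right) \frac{1}{8} \cdot 5 = 0 - \frac{25}{4} = - \frac{25}{4}$)
$L{\left(-67 \right)} - W = - \frac{25}{4} - \left(2397 + 2 \sqrt{190}\right) = - \frac{9613}{4} - 2 \sqrt{190}$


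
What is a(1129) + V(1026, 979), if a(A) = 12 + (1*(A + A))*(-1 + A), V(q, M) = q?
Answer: 2548062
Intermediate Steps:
a(A) = 12 + 2*A*(-1 + A) (a(A) = 12 + (1*(2*A))*(-1 + A) = 12 + (2*A)*(-1 + A) = 12 + 2*A*(-1 + A))
a(1129) + V(1026, 979) = (12 - 2*1129 + 2*1129**2) + 1026 = (12 - 2258 + 2*1274641) + 1026 = (12 - 2258 + 2549282) + 1026 = 2547036 + 1026 = 2548062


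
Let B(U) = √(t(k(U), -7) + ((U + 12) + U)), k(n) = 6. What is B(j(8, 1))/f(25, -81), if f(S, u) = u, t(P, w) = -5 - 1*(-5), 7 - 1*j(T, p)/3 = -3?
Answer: -2*√2/27 ≈ -0.10476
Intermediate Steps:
j(T, p) = 30 (j(T, p) = 21 - 3*(-3) = 21 + 9 = 30)
t(P, w) = 0 (t(P, w) = -5 + 5 = 0)
B(U) = √(12 + 2*U) (B(U) = √(0 + ((U + 12) + U)) = √(0 + ((12 + U) + U)) = √(0 + (12 + 2*U)) = √(12 + 2*U))
B(j(8, 1))/f(25, -81) = √(12 + 2*30)/(-81) = √(12 + 60)*(-1/81) = √72*(-1/81) = (6*√2)*(-1/81) = -2*√2/27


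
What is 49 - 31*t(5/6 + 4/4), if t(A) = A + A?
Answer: -194/3 ≈ -64.667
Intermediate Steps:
t(A) = 2*A
49 - 31*t(5/6 + 4/4) = 49 - 62*(5/6 + 4/4) = 49 - 62*(5*(⅙) + 4*(¼)) = 49 - 62*(⅚ + 1) = 49 - 62*11/6 = 49 - 31*11/3 = 49 - 341/3 = -194/3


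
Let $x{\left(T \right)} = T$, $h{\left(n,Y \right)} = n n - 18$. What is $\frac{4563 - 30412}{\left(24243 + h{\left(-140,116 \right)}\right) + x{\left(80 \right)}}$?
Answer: $- \frac{25849}{43905} \approx -0.58875$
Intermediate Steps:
$h{\left(n,Y \right)} = -18 + n^{2}$ ($h{\left(n,Y \right)} = n^{2} - 18 = -18 + n^{2}$)
$\frac{4563 - 30412}{\left(24243 + h{\left(-140,116 \right)}\right) + x{\left(80 \right)}} = \frac{4563 - 30412}{\left(24243 - \left(18 - \left(-140\right)^{2}\right)\right) + 80} = - \frac{25849}{\left(24243 + \left(-18 + 19600\right)\right) + 80} = - \frac{25849}{\left(24243 + 19582\right) + 80} = - \frac{25849}{43825 + 80} = - \frac{25849}{43905}$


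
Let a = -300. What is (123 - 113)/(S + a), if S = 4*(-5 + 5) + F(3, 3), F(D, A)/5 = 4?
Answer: -1/28 ≈ -0.035714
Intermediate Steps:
F(D, A) = 20 (F(D, A) = 5*4 = 20)
S = 20 (S = 4*(-5 + 5) + 20 = 4*0 + 20 = 0 + 20 = 20)
(123 - 113)/(S + a) = (123 - 113)/(20 - 300) = 10/(-280) = 10*(-1/280) = -1/28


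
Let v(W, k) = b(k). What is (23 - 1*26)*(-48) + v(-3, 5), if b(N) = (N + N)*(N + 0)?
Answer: 194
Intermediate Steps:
b(N) = 2*N² (b(N) = (2*N)*N = 2*N²)
v(W, k) = 2*k²
(23 - 1*26)*(-48) + v(-3, 5) = (23 - 1*26)*(-48) + 2*5² = (23 - 26)*(-48) + 2*25 = -3*(-48) + 50 = 144 + 50 = 194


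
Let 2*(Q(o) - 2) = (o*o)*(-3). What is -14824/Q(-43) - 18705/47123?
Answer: 1293420889/261202789 ≈ 4.9518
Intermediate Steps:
Q(o) = 2 - 3*o**2/2 (Q(o) = 2 + ((o*o)*(-3))/2 = 2 + (o**2*(-3))/2 = 2 + (-3*o**2)/2 = 2 - 3*o**2/2)
-14824/Q(-43) - 18705/47123 = -14824/(2 - 3/2*(-43)**2) - 18705/47123 = -14824/(2 - 3/2*1849) - 18705*1/47123 = -14824/(2 - 5547/2) - 18705/47123 = -14824/(-5543/2) - 18705/47123 = -14824*(-2/5543) - 18705/47123 = 29648/5543 - 18705/47123 = 1293420889/261202789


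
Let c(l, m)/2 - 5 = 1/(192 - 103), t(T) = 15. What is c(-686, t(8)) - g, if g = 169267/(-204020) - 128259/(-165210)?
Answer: 1007527713887/99994894460 ≈ 10.076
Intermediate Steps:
g = -59906663/1123538140 (g = 169267*(-1/204020) - 128259*(-1/165210) = -169267/204020 + 42753/55070 = -59906663/1123538140 ≈ -0.053320)
c(l, m) = 892/89 (c(l, m) = 10 + 2/(192 - 103) = 10 + 2/89 = 892/89)
c(-686, t(8)) - g = 892/89 - 1*(-59906663/1123538140) = 892/89 + 59906663/1123538140 = 1007527713887/99994894460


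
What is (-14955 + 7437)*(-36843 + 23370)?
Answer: 101290014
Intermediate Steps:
(-14955 + 7437)*(-36843 + 23370) = -7518*(-13473) = 101290014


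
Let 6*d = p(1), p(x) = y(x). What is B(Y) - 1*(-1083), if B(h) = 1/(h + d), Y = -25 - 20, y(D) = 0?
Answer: 48734/45 ≈ 1083.0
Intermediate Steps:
p(x) = 0
Y = -45
d = 0 (d = (1/6)*0 = 0)
B(h) = 1/h (B(h) = 1/(h + 0) = 1/h)
B(Y) - 1*(-1083) = 1/(-45) - 1*(-1083) = -1/45 + 1083 = 48734/45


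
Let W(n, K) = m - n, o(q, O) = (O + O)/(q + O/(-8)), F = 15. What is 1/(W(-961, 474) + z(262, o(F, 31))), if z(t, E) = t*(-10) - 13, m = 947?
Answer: -1/725 ≈ -0.0013793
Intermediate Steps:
o(q, O) = 2*O/(q - O/8) (o(q, O) = (2*O)/(q + O*(-⅛)) = (2*O)/(q - O/8) = 2*O/(q - O/8))
z(t, E) = -13 - 10*t (z(t, E) = -10*t - 13 = -13 - 10*t)
W(n, K) = 947 - n
1/(W(-961, 474) + z(262, o(F, 31))) = 1/((947 - 1*(-961)) + (-13 - 10*262)) = 1/((947 + 961) + (-13 - 2620)) = 1/(1908 - 2633) = 1/(-725) = -1/725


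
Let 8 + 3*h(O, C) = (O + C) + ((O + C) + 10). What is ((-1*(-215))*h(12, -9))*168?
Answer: 96320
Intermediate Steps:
h(O, C) = ⅔ + 2*C/3 + 2*O/3 (h(O, C) = -8/3 + ((O + C) + ((O + C) + 10))/3 = -8/3 + ((C + O) + ((C + O) + 10))/3 = -8/3 + ((C + O) + (10 + C + O))/3 = -8/3 + (10 + 2*C + 2*O)/3 = -8/3 + (10/3 + 2*C/3 + 2*O/3) = ⅔ + 2*C/3 + 2*O/3)
((-1*(-215))*h(12, -9))*168 = ((-1*(-215))*(⅔ + (⅔)*(-9) + (⅔)*12))*168 = (215*(⅔ - 6 + 8))*168 = (215*(8/3))*168 = (1720/3)*168 = 96320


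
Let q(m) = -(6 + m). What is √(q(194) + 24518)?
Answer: 3*√2702 ≈ 155.94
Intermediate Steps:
q(m) = -6 - m
√(q(194) + 24518) = √((-6 - 1*194) + 24518) = √((-6 - 194) + 24518) = √(-200 + 24518) = √24318 = 3*√2702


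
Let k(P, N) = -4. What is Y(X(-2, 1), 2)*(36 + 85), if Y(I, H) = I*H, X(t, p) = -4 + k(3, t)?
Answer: -1936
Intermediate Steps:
X(t, p) = -8 (X(t, p) = -4 - 4 = -8)
Y(I, H) = H*I
Y(X(-2, 1), 2)*(36 + 85) = (2*(-8))*(36 + 85) = -16*121 = -1936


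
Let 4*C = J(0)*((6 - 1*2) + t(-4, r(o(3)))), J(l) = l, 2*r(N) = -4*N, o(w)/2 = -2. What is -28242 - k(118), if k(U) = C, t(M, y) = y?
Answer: -28242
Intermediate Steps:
o(w) = -4 (o(w) = 2*(-2) = -4)
r(N) = -2*N (r(N) = (-4*N)/2 = -2*N)
C = 0 (C = (0*((6 - 1*2) - 2*(-4)))/4 = (0*((6 - 2) + 8))/4 = (0*(4 + 8))/4 = (0*12)/4 = (¼)*0 = 0)
k(U) = 0
-28242 - k(118) = -28242 - 1*0 = -28242 + 0 = -28242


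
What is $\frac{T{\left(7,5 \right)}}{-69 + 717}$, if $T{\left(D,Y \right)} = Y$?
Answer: $\frac{5}{648} \approx 0.0077161$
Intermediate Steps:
$\frac{T{\left(7,5 \right)}}{-69 + 717} = \frac{5}{-69 + 717} = \frac{5}{648}$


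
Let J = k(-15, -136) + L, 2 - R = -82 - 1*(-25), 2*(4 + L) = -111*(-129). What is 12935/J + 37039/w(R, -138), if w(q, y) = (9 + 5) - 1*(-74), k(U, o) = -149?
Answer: 521304067/1233144 ≈ 422.74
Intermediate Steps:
L = 14311/2 (L = -4 + (-111*(-129))/2 = -4 + (½)*14319 = -4 + 14319/2 = 14311/2 ≈ 7155.5)
R = 59 (R = 2 - (-82 - 1*(-25)) = 2 - (-82 + 25) = 2 - 1*(-57) = 2 + 57 = 59)
J = 14013/2 (J = -149 + 14311/2 = 14013/2 ≈ 7006.5)
w(q, y) = 88 (w(q, y) = 14 + 74 = 88)
12935/J + 37039/w(R, -138) = 12935/(14013/2) + 37039/88 = 12935*(2/14013) + 37039*(1/88) = 25870/14013 + 37039/88 = 521304067/1233144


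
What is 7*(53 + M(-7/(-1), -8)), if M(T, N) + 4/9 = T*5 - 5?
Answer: 5201/9 ≈ 577.89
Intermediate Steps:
M(T, N) = -49/9 + 5*T (M(T, N) = -4/9 + (T*5 - 5) = -4/9 + (5*T - 5) = -4/9 + (-5 + 5*T) = -49/9 + 5*T)
7*(53 + M(-7/(-1), -8)) = 7*(53 + (-49/9 + 5*(-7/(-1)))) = 7*(53 + (-49/9 + 5*(-7*(-1)))) = 7*(53 + (-49/9 + 5*7)) = 7*(53 + (-49/9 + 35)) = 7*(53 + 266/9) = 7*(743/9) = 5201/9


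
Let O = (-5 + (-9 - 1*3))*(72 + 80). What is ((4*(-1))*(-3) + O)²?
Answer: 6615184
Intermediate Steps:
O = -2584 (O = (-5 + (-9 - 3))*152 = (-5 - 12)*152 = -17*152 = -2584)
((4*(-1))*(-3) + O)² = ((4*(-1))*(-3) - 2584)² = (-4*(-3) - 2584)² = (12 - 2584)² = (-2572)² = 6615184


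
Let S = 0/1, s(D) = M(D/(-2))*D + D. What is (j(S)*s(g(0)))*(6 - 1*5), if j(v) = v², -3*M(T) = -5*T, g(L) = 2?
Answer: 0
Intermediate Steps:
M(T) = 5*T/3 (M(T) = -(-5)*T/3 = 5*T/3)
s(D) = D - 5*D²/6 (s(D) = (5*(D/(-2))/3)*D + D = (5*(D*(-½))/3)*D + D = (5*(-D/2)/3)*D + D = (-5*D/6)*D + D = -5*D²/6 + D = D - 5*D²/6)
S = 0 (S = 0*1 = 0)
(j(S)*s(g(0)))*(6 - 1*5) = (0²*((⅙)*2*(6 - 5*2)))*(6 - 1*5) = (0*((⅙)*2*(6 - 10)))*(6 - 5) = (0*((⅙)*2*(-4)))*1 = (0*(-4/3))*1 = 0*1 = 0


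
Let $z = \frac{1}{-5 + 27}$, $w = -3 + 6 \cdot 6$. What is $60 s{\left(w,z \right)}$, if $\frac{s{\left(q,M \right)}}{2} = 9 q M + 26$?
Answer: $4740$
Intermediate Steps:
$w = 33$ ($w = -3 + 36 = 33$)
$z = \frac{1}{22} \approx 0.045455$
$s{\left(q,M \right)} = 52 + 18 M q$ ($s{\left(q,M \right)} = 2 \left(9 q M + 26\right) = 2 \left(9 M q + 26\right) = 2 \left(26 + 9 M q\right) = 52 + 18 M q$)
$60 s{\left(w,z \right)} = 60 \left(52 + 18 \cdot \frac{1}{22} \cdot 33\right) = 60 \left(52 + 27\right) = 60 \cdot 79 = 4740$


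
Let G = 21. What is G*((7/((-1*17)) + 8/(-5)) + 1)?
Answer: -1806/85 ≈ -21.247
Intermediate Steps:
G*((7/((-1*17)) + 8/(-5)) + 1) = 21*((7/((-1*17)) + 8/(-5)) + 1) = 21*((7/(-17) + 8*(-⅕)) + 1) = 21*((7*(-1/17) - 8/5) + 1) = 21*((-7/17 - 8/5) + 1) = 21*(-171/85 + 1) = 21*(-86/85) = -1806/85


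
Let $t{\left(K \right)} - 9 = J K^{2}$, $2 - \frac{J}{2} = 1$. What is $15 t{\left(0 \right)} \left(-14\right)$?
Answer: $-1890$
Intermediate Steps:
$J = 2$ ($J = 4 - 2 = 2$)
$t{\left(K \right)} = 9 + 2 K^{2}$
$15 t{\left(0 \right)} \left(-14\right) = 15 \left(9 + 2 \cdot 0^{2}\right) \left(-14\right) = 15 \left(9 + 2 \cdot 0\right) \left(-14\right) = 15 \left(9 + 0\right) \left(-14\right) = 15 \cdot 9 \left(-14\right) = 135 \left(-14\right) = -1890$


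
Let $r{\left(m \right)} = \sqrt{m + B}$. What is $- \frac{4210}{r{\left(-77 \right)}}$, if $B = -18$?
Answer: $\frac{842 i \sqrt{95}}{19} \approx 431.94 i$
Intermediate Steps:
$r{\left(m \right)} = \sqrt{-18 + m}$ ($r{\left(m \right)} = \sqrt{m - 18} = \sqrt{-18 + m}$)
$- \frac{4210}{r{\left(-77 \right)}} = - \frac{4210}{\sqrt{-18 - 77}} = - \frac{4210}{\sqrt{-95}} = - \frac{4210}{i \sqrt{95}} = - 4210 \left(- \frac{i \sqrt{95}}{95}\right) = \frac{842 i \sqrt{95}}{19}$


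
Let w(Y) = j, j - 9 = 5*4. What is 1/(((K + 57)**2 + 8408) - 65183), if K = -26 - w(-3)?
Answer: -1/56771 ≈ -1.7615e-5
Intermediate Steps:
j = 29 (j = 9 + 5*4 = 9 + 20 = 29)
w(Y) = 29
K = -55 (K = -26 - 1*29 = -26 - 29 = -55)
1/(((K + 57)**2 + 8408) - 65183) = 1/(((-55 + 57)**2 + 8408) - 65183) = 1/((2**2 + 8408) - 65183) = 1/((4 + 8408) - 65183) = 1/(8412 - 65183) = 1/(-56771) = -1/56771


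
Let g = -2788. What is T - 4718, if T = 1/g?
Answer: -13153785/2788 ≈ -4718.0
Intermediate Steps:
T = -1/2788 (T = 1/(-2788) = -1/2788 ≈ -0.00035868)
T - 4718 = -1/2788 - 4718 = -13153785/2788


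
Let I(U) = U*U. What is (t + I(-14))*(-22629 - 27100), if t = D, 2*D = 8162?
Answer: -212690933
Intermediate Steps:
D = 4081 (D = (1/2)*8162 = 4081)
I(U) = U**2
t = 4081
(t + I(-14))*(-22629 - 27100) = (4081 + (-14)**2)*(-22629 - 27100) = (4081 + 196)*(-49729) = 4277*(-49729) = -212690933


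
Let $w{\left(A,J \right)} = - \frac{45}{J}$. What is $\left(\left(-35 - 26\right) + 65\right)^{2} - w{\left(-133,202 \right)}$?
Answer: $\frac{3277}{202} \approx 16.223$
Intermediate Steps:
$\left(\left(-35 - 26\right) + 65\right)^{2} - w{\left(-133,202 \right)} = \left(\left(-35 - 26\right) + 65\right)^{2} - - \frac{45}{202} = \left(-61 + 65\right)^{2} - \left(-45\right) \frac{1}{202} = 4^{2} - - \frac{45}{202} = 16 + \frac{45}{202} = \frac{3277}{202}$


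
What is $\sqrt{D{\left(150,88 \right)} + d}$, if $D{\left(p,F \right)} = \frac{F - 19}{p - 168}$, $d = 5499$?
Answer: $\frac{\sqrt{197826}}{6} \approx 74.129$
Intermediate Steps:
$D{\left(p,F \right)} = \frac{-19 + F}{-168 + p}$
$\sqrt{D{\left(150,88 \right)} + d} = \sqrt{\frac{-19 + 88}{-168 + 150} + 5499} = \sqrt{\frac{1}{-18} \cdot 69 + 5499} = \sqrt{\left(- \frac{1}{18}\right) 69 + 5499} = \sqrt{- \frac{23}{6} + 5499} = \sqrt{\frac{32971}{6}} = \frac{\sqrt{197826}}{6}$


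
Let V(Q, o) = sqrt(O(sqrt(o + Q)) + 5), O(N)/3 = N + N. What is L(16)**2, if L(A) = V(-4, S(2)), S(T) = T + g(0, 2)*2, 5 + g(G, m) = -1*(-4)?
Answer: 5 + 12*I ≈ 5.0 + 12.0*I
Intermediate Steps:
g(G, m) = -1 (g(G, m) = -5 - 1*(-4) = -5 + 4 = -1)
O(N) = 6*N (O(N) = 3*(N + N) = 3*(2*N) = 6*N)
S(T) = -2 + T (S(T) = T - 1*2 = T - 2 = -2 + T)
V(Q, o) = sqrt(5 + 6*sqrt(Q + o)) (V(Q, o) = sqrt(6*sqrt(o + Q) + 5) = sqrt(6*sqrt(Q + o) + 5) = sqrt(5 + 6*sqrt(Q + o)))
L(A) = 3 + 2*I (L(A) = sqrt(5 + 6*sqrt(-4 + (-2 + 2))) = sqrt(5 + 6*sqrt(-4 + 0)) = sqrt(5 + 6*sqrt(-4)) = sqrt(5 + 6*(2*I)) = sqrt(5 + 12*I) = 3 + 2*I)
L(16)**2 = (3 + 2*I)**2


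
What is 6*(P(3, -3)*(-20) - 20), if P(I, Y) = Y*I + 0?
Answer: 960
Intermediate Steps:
P(I, Y) = I*Y (P(I, Y) = I*Y + 0 = I*Y)
6*(P(3, -3)*(-20) - 20) = 6*((3*(-3))*(-20) - 20) = 6*(-9*(-20) - 20) = 6*(180 - 20) = 6*160 = 960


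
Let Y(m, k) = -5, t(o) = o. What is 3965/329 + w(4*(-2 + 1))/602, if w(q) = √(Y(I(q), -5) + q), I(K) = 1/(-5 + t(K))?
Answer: 3965/329 + 3*I/602 ≈ 12.052 + 0.0049834*I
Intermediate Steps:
I(K) = 1/(-5 + K)
w(q) = √(-5 + q)
3965/329 + w(4*(-2 + 1))/602 = 3965/329 + √(-5 + 4*(-2 + 1))/602 = 3965*(1/329) + √(-5 + 4*(-1))*(1/602) = 3965/329 + √(-5 - 4)*(1/602) = 3965/329 + √(-9)*(1/602) = 3965/329 + (3*I)*(1/602) = 3965/329 + 3*I/602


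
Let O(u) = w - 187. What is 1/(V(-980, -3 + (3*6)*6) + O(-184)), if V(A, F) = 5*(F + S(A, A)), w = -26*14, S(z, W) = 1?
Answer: -1/21 ≈ -0.047619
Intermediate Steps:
w = -364
O(u) = -551 (O(u) = -364 - 187 = -551)
V(A, F) = 5 + 5*F (V(A, F) = 5*(F + 1) = 5*(1 + F) = 5 + 5*F)
1/(V(-980, -3 + (3*6)*6) + O(-184)) = 1/((5 + 5*(-3 + (3*6)*6)) - 551) = 1/((5 + 5*(-3 + 18*6)) - 551) = 1/((5 + 5*(-3 + 108)) - 551) = 1/((5 + 5*105) - 551) = 1/((5 + 525) - 551) = 1/(530 - 551) = 1/(-21) = -1/21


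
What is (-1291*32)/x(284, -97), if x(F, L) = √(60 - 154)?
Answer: 20656*I*√94/47 ≈ 4261.0*I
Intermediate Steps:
x(F, L) = I*√94 (x(F, L) = √(-94) = I*√94)
(-1291*32)/x(284, -97) = (-1291*32)/((I*√94)) = -(-20656)*I*√94/47 = 20656*I*√94/47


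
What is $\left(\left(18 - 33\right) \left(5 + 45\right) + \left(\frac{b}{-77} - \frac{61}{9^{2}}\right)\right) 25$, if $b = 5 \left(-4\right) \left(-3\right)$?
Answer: $- \frac{117182675}{6237} \approx -18788.0$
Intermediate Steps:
$b = 60$ ($b = \left(-20\right) \left(-3\right) = 60$)
$\left(\left(18 - 33\right) \left(5 + 45\right) + \left(\frac{b}{-77} - \frac{61}{9^{2}}\right)\right) 25 = \left(\left(18 - 33\right) \left(5 + 45\right) + \left(\frac{60}{-77} - \frac{61}{9^{2}}\right)\right) 25 = \left(\left(-15\right) 50 - \left(\frac{60}{77} + \frac{61}{81}\right)\right) 25 = \left(-750 - \frac{9557}{6237}\right) 25 = \left(- \frac{4687307}{6237}\right) 25 = - \frac{117182675}{6237}$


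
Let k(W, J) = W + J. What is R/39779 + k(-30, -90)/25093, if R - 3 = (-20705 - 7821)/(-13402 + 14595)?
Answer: -6320756711/1190822115271 ≈ -0.0053079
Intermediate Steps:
R = -24947/1193 (R = 3 + (-20705 - 7821)/(-13402 + 14595) = 3 - 28526/1193 = -24947/1193 ≈ -20.911)
k(W, J) = J + W
R/39779 + k(-30, -90)/25093 = -24947/1193/39779 + (-90 - 30)/25093 = -24947/1193*1/39779 - 120*1/25093 = -24947/47456347 - 120/25093 = -6320756711/1190822115271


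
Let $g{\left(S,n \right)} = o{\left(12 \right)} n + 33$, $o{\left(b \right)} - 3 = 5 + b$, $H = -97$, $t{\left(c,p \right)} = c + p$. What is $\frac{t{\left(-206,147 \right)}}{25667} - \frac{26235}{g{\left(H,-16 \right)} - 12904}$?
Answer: $\frac{224198492}{112857799} \approx 1.9866$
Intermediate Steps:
$o{\left(b \right)} = 8 + b$ ($o{\left(b \right)} = 3 + \left(5 + b\right) = 8 + b$)
$g{\left(S,n \right)} = 33 + 20 n$ ($g{\left(S,n \right)} = \left(8 + 12\right) n + 33 = 20 n + 33 = 33 + 20 n$)
$\frac{t{\left(-206,147 \right)}}{25667} - \frac{26235}{g{\left(H,-16 \right)} - 12904} = \frac{-206 + 147}{25667} - \frac{26235}{\left(33 + 20 \left(-16\right)\right) - 12904} = \left(-59\right) \frac{1}{25667} - \frac{26235}{\left(33 - 320\right) - 12904} = - \frac{59}{25667} - \frac{26235}{-287 - 12904} = - \frac{59}{25667} - \frac{26235}{-13191} = - \frac{59}{25667} - - \frac{8745}{4397} = - \frac{59}{25667} + \frac{8745}{4397} = \frac{224198492}{112857799}$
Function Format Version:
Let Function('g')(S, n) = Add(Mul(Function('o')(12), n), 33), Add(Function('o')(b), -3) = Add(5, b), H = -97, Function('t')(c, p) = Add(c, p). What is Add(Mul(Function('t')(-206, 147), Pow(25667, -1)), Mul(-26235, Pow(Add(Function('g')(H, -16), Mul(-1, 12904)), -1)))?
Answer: Rational(224198492, 112857799) ≈ 1.9866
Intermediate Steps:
Function('o')(b) = Add(8, b) (Function('o')(b) = Add(3, Add(5, b)) = Add(8, b))
Function('g')(S, n) = Add(33, Mul(20, n)) (Function('g')(S, n) = Add(Mul(Add(8, 12), n), 33) = Add(Mul(20, n), 33) = Add(33, Mul(20, n)))
Add(Mul(Function('t')(-206, 147), Pow(25667, -1)), Mul(-26235, Pow(Add(Function('g')(H, -16), Mul(-1, 12904)), -1))) = Add(Mul(Add(-206, 147), Pow(25667, -1)), Mul(-26235, Pow(Add(Add(33, Mul(20, -16)), Mul(-1, 12904)), -1))) = Add(Mul(-59, Rational(1, 25667)), Mul(-26235, Pow(Add(Add(33, -320), -12904), -1))) = Add(Rational(-59, 25667), Mul(-26235, Pow(Add(-287, -12904), -1))) = Add(Rational(-59, 25667), Mul(-26235, Pow(-13191, -1))) = Add(Rational(-59, 25667), Mul(-26235, Rational(-1, 13191))) = Add(Rational(-59, 25667), Rational(8745, 4397)) = Rational(224198492, 112857799)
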